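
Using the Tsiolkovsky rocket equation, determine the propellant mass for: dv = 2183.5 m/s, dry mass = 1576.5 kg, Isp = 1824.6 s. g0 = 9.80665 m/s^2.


ve = Isp * g0 = 1824.6 * 9.80665 = 17893.213590 m/s
mass ratio = exp(dv/ve) = exp(2183.5/17893.213590) = 1.12978744
m_prop = m_dry * (mr - 1) = 1576.5 * (1.12978744 - 1)
m_prop = 204.6099 kg

204.6099 kg


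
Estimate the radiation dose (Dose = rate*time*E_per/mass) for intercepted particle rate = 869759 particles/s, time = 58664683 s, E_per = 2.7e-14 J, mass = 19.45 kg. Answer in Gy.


Total energy deposited = rate * time * E_per
  = 869759 * 58664683 * 2.7e-14 = 1.3777 J
Dose = E_total / mass = 1.3777 / 19.45
Dose = 0.07083042 Gy

0.0708 Gy


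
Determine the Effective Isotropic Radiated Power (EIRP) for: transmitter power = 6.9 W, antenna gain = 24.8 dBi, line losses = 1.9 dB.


Pt = 6.9 W = 8.3885 dBW
EIRP = Pt_dBW + Gt - losses = 8.3885 + 24.8 - 1.9 = 31.2885 dBW

31.2885 dBW


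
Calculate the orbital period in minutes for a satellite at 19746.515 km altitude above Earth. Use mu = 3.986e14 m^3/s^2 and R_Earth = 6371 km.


r = 26117.5150 km = 2.6117515e+07 m
T = 2*pi*sqrt(r^3/mu) = 2*pi*sqrt(1.7815399e+22 / 3.986e14)
T = 42005.7749 s = 700.0962 min

700.0962 minutes


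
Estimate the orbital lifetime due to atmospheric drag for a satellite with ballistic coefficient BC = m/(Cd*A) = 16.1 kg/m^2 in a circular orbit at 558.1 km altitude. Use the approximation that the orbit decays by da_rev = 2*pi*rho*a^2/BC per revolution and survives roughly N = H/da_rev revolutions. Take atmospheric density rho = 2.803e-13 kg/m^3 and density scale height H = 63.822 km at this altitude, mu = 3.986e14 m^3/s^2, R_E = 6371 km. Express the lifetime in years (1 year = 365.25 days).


a = R_E + alt = 6929.1000 km = 6.9291e+06 m
da_rev = 2*pi*rho*a^2/BC = 2*pi*2.803e-13*(6.9291e+06)^2/16.1 = 5.252073 m per revolution
N = H/da_rev = 63822.0000 m / 5.252073 m = 12151.7734 revolutions
P = 2*pi*sqrt(a^3/mu) = 5740.1926 s
lifetime = N*P = 12151.7734 * 5740.1926 = 6.975352e+07 s = 807.3324 days
years = 807.3324 / 365.25 = 2.2104 years

2.2104 years


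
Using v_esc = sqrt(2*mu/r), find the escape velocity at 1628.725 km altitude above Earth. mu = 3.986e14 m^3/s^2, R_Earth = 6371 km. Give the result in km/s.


r = 6371.0 + 1628.725 = 7999.7250 km = 7.999725e+06 m
v_esc = sqrt(2*mu/r) = sqrt(2*3.986e14 / 7.999725e+06)
v_esc = 9982.6562 m/s = 9.9827 km/s

9.9827 km/s


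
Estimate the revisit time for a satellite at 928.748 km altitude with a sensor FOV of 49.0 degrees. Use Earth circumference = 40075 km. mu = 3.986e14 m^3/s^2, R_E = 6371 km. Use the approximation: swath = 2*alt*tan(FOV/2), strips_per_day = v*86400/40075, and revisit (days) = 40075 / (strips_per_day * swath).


swath = 2*928.748*tan(0.4276057) = 846.5097 km
v = sqrt(mu/r) = 7389.4942 m/s = 7.3895 km/s
strips/day = v*86400/40075 = 7.3895*86400/40075 = 15.9314
coverage/day = strips * swath = 15.9314 * 846.5097 = 13486.1151 km
revisit = 40075 / 13486.1151 = 2.9716 days

2.9716 days


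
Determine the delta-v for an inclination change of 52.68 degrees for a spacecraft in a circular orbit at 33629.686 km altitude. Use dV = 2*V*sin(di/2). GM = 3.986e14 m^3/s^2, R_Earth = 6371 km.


r = 40000.6860 km = 4.0000686e+07 m
V = sqrt(mu/r) = 3156.7118 m/s
di = 52.68 deg = 0.9194394 rad
dV = 2*V*sin(di/2) = 2*3156.7118*sin(0.4597197)
dV = 2801.2467 m/s = 2.8012 km/s

2.8012 km/s


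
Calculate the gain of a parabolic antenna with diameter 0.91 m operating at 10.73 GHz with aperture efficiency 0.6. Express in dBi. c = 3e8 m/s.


lambda = c/f = 3e8 / 1.073e+10 = 0.02795899 m
G = eta*(pi*D/lambda)^2 = 0.6*(pi*0.91/0.02795899)^2
G = 6273.2228 (linear)
G = 10*log10(6273.2228) = 37.9749 dBi

37.9749 dBi


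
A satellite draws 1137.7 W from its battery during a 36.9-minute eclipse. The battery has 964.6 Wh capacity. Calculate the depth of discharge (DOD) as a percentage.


E_used = P * t / 60 = 1137.7 * 36.9 / 60 = 699.6855 Wh
DOD = E_used / E_total * 100 = 699.6855 / 964.6 * 100
DOD = 72.5363 %

72.5363 %


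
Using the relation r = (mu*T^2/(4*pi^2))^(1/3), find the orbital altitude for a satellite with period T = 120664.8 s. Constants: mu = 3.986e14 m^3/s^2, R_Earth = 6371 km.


T = 120664.8 s
r = (mu*T^2/(4*pi^2))^(1/3) = (3.986e14 * 120664.8^2 / (4*pi^2))^(1/3)
r = 5.2777188e+07 m = 52777.1885 km
alt = r - R_E = 52777.1885 - 6371 = 46406.1885 km

46406.1885 km


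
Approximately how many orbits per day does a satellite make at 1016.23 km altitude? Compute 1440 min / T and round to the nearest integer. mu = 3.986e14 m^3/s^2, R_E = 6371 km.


r = 7.38723e+06 m
T = 2*pi*sqrt(r^3/mu) = 6318.7861 s = 105.3131 min
revs/day = 1440 / 105.3131 = 13.6735
Rounded: 14 revolutions per day

14 revolutions per day


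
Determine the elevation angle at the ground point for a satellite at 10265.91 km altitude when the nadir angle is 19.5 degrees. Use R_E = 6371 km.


r = R_E + alt = 16636.9100 km
Law of sines in the satellite / Earth-center / ground-point triangle:
  sin(nadir)/R_E = sin(90 + el)/r  =>  cos(el) = (r/R_E)*sin(nadir)
cos(el) = (16636.9100 / 6371.0000) * sin(19.5 deg) = 0.8716865
el = arccos(0.8716865) = 29.3448 deg
(Earth-central angle = 90 - nadir - el = 41.1552 deg)

29.3448 degrees


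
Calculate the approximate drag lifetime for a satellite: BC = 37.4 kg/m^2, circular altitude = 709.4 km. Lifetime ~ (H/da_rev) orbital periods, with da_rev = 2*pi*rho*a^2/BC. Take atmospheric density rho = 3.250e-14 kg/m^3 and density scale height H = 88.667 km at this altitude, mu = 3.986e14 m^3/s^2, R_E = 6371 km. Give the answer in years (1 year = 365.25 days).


a = R_E + alt = 7080.4000 km = 7.0804e+06 m
da_rev = 2*pi*rho*a^2/BC = 2*pi*3.250e-14*(7.0804e+06)^2/37.4 = 0.27372043 m per revolution
N = H/da_rev = 88667.0000 m / 0.27372043 m = 323932.7073 revolutions
P = 2*pi*sqrt(a^3/mu) = 5929.2247 s
lifetime = N*P = 323932.7073 * 5929.2247 = 1.9206698e+09 s = 22229.9748 days
years = 22229.9748 / 365.25 = 60.8624 years

60.8624 years


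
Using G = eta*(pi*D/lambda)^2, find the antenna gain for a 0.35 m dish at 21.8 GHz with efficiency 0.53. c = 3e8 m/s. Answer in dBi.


lambda = c/f = 3e8 / 2.18e+10 = 0.01376147 m
G = eta*(pi*D/lambda)^2 = 0.53*(pi*0.35/0.01376147)^2
G = 3383.6247 (linear)
G = 10*log10(3383.6247) = 35.2938 dBi

35.2938 dBi


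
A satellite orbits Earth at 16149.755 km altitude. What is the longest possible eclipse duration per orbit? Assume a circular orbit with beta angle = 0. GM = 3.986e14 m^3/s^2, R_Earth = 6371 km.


r = 22520.7550 km
T = 560.5759 min
Eclipse fraction = arcsin(R_E/r)/pi = arcsin(6371.0000/22520.7550)/pi
= arcsin(0.2828946)/pi = 0.09129467
Eclipse duration = 0.09129467 * 560.5759 = 51.1776 min

51.1776 minutes


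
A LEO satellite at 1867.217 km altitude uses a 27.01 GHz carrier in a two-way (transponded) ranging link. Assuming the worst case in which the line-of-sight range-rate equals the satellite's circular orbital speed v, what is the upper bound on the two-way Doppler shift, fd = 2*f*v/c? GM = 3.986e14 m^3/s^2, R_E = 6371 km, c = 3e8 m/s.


r = 8.238217e+06 m
v = sqrt(mu/r) = 6955.8792 m/s (worst-case radial velocity)
f = 27.01 GHz = 2.701e+10 Hz
fd = 2*f*v/c = 2*2.701e+10*6955.8792/3.0e+08
fd = 1.252522e+06 Hz

1.2525e+06 Hz


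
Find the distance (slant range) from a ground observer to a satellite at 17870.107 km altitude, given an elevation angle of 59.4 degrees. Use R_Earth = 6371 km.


h = 17870.107 km, el = 59.4 deg
d = -R_E*sin(el) + sqrt((R_E*sin(el))^2 + 2*R_E*h + h^2)
d = -6371.0000*sin(1.0367) + sqrt((6371.0000*0.860742)^2 + 2*6371.0000*17870.107 + 17870.107^2)
d = 18539.4004 km

18539.4004 km


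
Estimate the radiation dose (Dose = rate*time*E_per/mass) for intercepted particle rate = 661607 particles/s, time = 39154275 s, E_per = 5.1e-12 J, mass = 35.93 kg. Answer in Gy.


Total energy deposited = rate * time * E_per
  = 661607 * 39154275 * 5.1e-12 = 132.1142 J
Dose = E_total / mass = 132.1142 / 35.93
Dose = 3.6770 Gy

3.6770 Gy


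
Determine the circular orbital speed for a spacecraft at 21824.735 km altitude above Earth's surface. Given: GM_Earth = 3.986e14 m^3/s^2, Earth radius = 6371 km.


r = R_E + alt = 6371.0 + 21824.735 = 28195.7350 km = 2.8195735e+07 m
v = sqrt(mu/r) = sqrt(3.986e14 / 2.8195735e+07) = 3759.9056 m/s = 3.7599 km/s

3.7599 km/s


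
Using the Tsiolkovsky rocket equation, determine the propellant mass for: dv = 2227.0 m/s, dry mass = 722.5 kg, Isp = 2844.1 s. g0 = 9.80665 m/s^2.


ve = Isp * g0 = 2844.1 * 9.80665 = 27891.093265 m/s
mass ratio = exp(dv/ve) = exp(2227.0/27891.093265) = 1.08312056
m_prop = m_dry * (mr - 1) = 722.5 * (1.08312056 - 1)
m_prop = 60.0546 kg

60.0546 kg


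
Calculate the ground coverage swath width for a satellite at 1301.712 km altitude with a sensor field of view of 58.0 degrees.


FOV = 58.0 deg = 1.0123 rad
swath = 2 * alt * tan(FOV/2) = 2 * 1301.712 * tan(0.5061455)
swath = 2 * 1301.712 * 0.5543091
swath = 1443.1015 km

1443.1015 km


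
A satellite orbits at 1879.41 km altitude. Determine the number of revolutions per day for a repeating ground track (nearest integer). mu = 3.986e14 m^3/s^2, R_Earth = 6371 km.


r = 8.25041e+06 m
T = 2*pi*sqrt(r^3/mu) = 7458.0367 s = 124.3006 min
revs/day = 1440 / 124.3006 = 11.5848
Rounded: 12 revolutions per day

12 revolutions per day


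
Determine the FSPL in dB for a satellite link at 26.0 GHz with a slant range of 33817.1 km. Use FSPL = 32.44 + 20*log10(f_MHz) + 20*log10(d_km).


f = 26.0 GHz = 26000.0000 MHz
d = 33817.1 km
FSPL = 32.44 + 20*log10(26000.0000) + 20*log10(33817.1)
FSPL = 32.44 + 88.2995 + 90.5827
FSPL = 211.3222 dB

211.3222 dB


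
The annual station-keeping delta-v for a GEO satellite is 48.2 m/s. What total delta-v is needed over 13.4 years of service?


dV = rate * years = 48.2 * 13.4
dV = 645.8800 m/s

645.8800 m/s


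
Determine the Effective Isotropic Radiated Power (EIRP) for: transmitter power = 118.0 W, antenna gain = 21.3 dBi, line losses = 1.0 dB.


Pt = 118.0 W = 20.7188 dBW
EIRP = Pt_dBW + Gt - losses = 20.7188 + 21.3 - 1.0 = 41.0188 dBW

41.0188 dBW


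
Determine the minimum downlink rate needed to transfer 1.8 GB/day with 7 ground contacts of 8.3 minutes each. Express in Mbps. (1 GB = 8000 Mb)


total contact time = 7 * 8.3 * 60 = 3486.0000 s
data = 1.8 GB = 14400.0000 Mb
rate = 14400.0000 / 3486.0000 = 4.1308 Mbps

4.1308 Mbps


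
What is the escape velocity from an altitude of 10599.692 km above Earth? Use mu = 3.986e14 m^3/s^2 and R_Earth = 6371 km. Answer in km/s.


r = 6371.0 + 10599.692 = 16970.6920 km = 1.6970692e+07 m
v_esc = sqrt(2*mu/r) = sqrt(2*3.986e14 / 1.6970692e+07)
v_esc = 6853.8385 m/s = 6.8538 km/s

6.8538 km/s


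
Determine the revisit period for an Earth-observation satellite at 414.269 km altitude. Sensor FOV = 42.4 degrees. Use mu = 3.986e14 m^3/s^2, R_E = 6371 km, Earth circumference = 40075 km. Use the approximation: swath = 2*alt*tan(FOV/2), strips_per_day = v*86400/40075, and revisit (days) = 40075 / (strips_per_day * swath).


swath = 2*414.269*tan(0.3700098) = 321.3687 km
v = sqrt(mu/r) = 7664.5227 m/s = 7.6645 km/s
strips/day = v*86400/40075 = 7.6645*86400/40075 = 16.5244
coverage/day = strips * swath = 16.5244 * 321.3687 = 5310.4205 km
revisit = 40075 / 5310.4205 = 7.5465 days

7.5465 days


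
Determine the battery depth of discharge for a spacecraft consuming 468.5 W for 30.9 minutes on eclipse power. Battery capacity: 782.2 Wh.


E_used = P * t / 60 = 468.5 * 30.9 / 60 = 241.2775 Wh
DOD = E_used / E_total * 100 = 241.2775 / 782.2 * 100
DOD = 30.8460 %

30.8460 %


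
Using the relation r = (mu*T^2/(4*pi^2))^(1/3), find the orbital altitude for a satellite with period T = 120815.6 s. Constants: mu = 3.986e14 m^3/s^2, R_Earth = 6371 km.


T = 120815.6 s
r = (mu*T^2/(4*pi^2))^(1/3) = (3.986e14 * 120815.6^2 / (4*pi^2))^(1/3)
r = 5.2821151e+07 m = 52821.1513 km
alt = r - R_E = 52821.1513 - 6371 = 46450.1513 km

46450.1513 km


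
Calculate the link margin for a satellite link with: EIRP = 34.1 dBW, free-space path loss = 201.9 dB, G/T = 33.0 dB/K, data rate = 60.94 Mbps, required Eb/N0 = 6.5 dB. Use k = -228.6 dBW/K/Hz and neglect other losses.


C/N0 = EIRP - FSPL + G/T - k = 34.1 - 201.9 + 33.0 - (-228.6)
C/N0 = 93.8000 dB-Hz
R_b = 60.94 Mbps = 6.094e+07 bps -> 10*log10(R_b) = 77.8490 dB-Hz
Eb/N0 = C/N0 - 10*log10(R_b) = 93.8000 - 77.8490 = 15.9510 dB
Margin = Eb/N0 - Eb/N0_req = 15.9510 - 6.5 = 9.4510 dB (link closes)

9.4510 dB


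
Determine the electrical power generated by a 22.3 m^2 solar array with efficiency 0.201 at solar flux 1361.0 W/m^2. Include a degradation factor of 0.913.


P = area * eta * S * degradation
P = 22.3 * 0.201 * 1361.0 * 0.913
P = 5569.6746 W

5569.6746 W


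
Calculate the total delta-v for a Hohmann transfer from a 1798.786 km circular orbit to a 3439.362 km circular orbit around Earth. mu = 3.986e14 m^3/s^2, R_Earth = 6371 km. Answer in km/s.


r1 = 8169.7860 km = 8.169786e+06 m
r2 = 9810.3620 km = 9.810362e+06 m
dv1 = sqrt(mu/r1)*(sqrt(2*r2/(r1+r2)) - 1) = 311.7113 m/s
dv2 = sqrt(mu/r2)*(1 - sqrt(2*r1/(r1+r2))) = 297.7578 m/s
total dv = |dv1| + |dv2| = 311.7113 + 297.7578 = 609.4691 m/s = 0.6094691 km/s

0.6095 km/s


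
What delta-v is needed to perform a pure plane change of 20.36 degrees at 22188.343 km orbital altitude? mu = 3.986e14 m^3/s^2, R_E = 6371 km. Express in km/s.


r = 28559.3430 km = 2.8559343e+07 m
V = sqrt(mu/r) = 3735.8940 m/s
di = 20.36 deg = 0.355349 rad
dV = 2*V*sin(di/2) = 2*3735.8940*sin(0.1776745)
dV = 1320.5726 m/s = 1.3206 km/s

1.3206 km/s


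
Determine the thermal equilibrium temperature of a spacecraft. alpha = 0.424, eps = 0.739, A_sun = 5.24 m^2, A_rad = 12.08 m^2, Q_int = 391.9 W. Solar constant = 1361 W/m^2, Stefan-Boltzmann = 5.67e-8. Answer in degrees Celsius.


Numerator = alpha*S*A_sun + Q_int = 0.424*1361*5.24 + 391.9 = 3415.7154 W
Denominator = eps*sigma*A_rad = 0.739*5.67e-8*12.08 = 5.061677e-07 W/K^4
T^4 = 6.7481891e+09 K^4
T = 286.6136 K = 13.4636 C

13.4636 degrees Celsius


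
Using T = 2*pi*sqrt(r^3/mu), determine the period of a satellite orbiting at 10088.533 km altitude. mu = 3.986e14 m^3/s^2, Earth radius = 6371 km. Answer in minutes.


r = 16459.5330 km = 1.6459533e+07 m
T = 2*pi*sqrt(r^3/mu) = 2*pi*sqrt(4.4591546e+21 / 3.986e14)
T = 21015.3915 s = 350.2565 min

350.2565 minutes


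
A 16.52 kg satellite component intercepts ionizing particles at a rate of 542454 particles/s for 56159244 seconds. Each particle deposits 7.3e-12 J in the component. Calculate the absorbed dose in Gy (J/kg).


Total energy deposited = rate * time * E_per
  = 542454 * 56159244 * 7.3e-12 = 222.3858 J
Dose = E_total / mass = 222.3858 / 16.52
Dose = 13.4616 Gy

13.4616 Gy


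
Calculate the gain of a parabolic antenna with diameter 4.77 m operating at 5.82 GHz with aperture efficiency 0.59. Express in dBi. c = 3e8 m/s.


lambda = c/f = 3e8 / 5.82e+09 = 0.05154639 m
G = eta*(pi*D/lambda)^2 = 0.59*(pi*4.77/0.05154639)^2
G = 49864.5581 (linear)
G = 10*log10(49864.5581) = 46.9779 dBi

46.9779 dBi


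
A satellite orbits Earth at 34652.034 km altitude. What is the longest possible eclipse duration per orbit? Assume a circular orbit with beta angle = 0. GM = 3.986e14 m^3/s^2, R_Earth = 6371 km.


r = 41023.0340 km
T = 1378.1663 min
Eclipse fraction = arcsin(R_E/r)/pi = arcsin(6371.0000/41023.0340)/pi
= arcsin(0.155303)/pi = 0.04963539
Eclipse duration = 0.04963539 * 1378.1663 = 68.4058 min

68.4058 minutes


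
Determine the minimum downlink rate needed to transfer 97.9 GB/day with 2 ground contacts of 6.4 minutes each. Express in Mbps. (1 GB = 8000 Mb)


total contact time = 2 * 6.4 * 60 = 768.0000 s
data = 97.9 GB = 783200.0000 Mb
rate = 783200.0000 / 768.0000 = 1019.7917 Mbps

1019.7917 Mbps


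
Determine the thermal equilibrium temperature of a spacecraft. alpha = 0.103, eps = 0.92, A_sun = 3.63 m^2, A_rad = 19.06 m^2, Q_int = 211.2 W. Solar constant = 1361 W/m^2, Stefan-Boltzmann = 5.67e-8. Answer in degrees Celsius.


Numerator = alpha*S*A_sun + Q_int = 0.103*1361*3.63 + 211.2 = 720.0643 W
Denominator = eps*sigma*A_rad = 0.92*5.67e-8*19.06 = 9.9424584e-07 W/K^4
T^4 = 7.2423163e+08 K^4
T = 164.0474 K = -109.1026 C

-109.1026 degrees Celsius


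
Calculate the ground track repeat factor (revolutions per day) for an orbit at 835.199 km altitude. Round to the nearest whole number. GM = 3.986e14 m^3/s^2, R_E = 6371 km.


r = 7.206199e+06 m
T = 2*pi*sqrt(r^3/mu) = 6087.9433 s = 101.4657 min
revs/day = 1440 / 101.4657 = 14.1920
Rounded: 14 revolutions per day

14 revolutions per day


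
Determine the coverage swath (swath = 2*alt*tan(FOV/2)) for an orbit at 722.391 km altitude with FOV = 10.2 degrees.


FOV = 10.2 deg = 0.1780236 rad
swath = 2 * alt * tan(FOV/2) = 2 * 722.391 * tan(0.08901179)
swath = 2 * 722.391 * 0.08924762
swath = 128.9434 km

128.9434 km


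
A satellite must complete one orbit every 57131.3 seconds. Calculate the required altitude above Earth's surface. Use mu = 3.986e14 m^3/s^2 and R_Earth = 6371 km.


T = 57131.3 s
r = (mu*T^2/(4*pi^2))^(1/3) = (3.986e14 * 57131.3^2 / (4*pi^2))^(1/3)
r = 3.2060867e+07 m = 32060.8666 km
alt = r - R_E = 32060.8666 - 6371 = 25689.8666 km

25689.8666 km


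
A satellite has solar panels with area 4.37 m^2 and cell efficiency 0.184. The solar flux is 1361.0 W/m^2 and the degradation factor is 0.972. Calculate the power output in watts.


P = area * eta * S * degradation
P = 4.37 * 0.184 * 1361.0 * 0.972
P = 1063.7110 W

1063.7110 W


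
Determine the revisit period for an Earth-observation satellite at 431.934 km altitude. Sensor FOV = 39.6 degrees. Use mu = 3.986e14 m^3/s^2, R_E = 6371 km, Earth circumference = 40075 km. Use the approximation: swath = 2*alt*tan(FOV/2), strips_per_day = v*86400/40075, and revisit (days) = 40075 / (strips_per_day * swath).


swath = 2*431.934*tan(0.3455752) = 311.0116 km
v = sqrt(mu/r) = 7654.5651 m/s = 7.6546 km/s
strips/day = v*86400/40075 = 7.6546*86400/40075 = 16.5029
coverage/day = strips * swath = 16.5029 * 311.0116 = 5132.5991 km
revisit = 40075 / 5132.5991 = 7.8079 days

7.8079 days


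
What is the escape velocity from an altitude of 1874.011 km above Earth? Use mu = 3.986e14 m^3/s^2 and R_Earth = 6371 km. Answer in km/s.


r = 6371.0 + 1874.011 = 8245.0110 km = 8.245011e+06 m
v_esc = sqrt(2*mu/r) = sqrt(2*3.986e14 / 8.245011e+06)
v_esc = 9833.0450 m/s = 9.8330 km/s

9.8330 km/s


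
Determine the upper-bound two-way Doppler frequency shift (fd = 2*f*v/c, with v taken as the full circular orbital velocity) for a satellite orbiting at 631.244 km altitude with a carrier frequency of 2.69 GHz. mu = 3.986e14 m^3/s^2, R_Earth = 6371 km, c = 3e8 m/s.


r = 7.002244e+06 m
v = sqrt(mu/r) = 7544.8399 m/s (worst-case radial velocity)
f = 2.69 GHz = 2.69e+09 Hz
fd = 2*f*v/c = 2*2.69e+09*7544.8399/3.0e+08
fd = 135304.1284 Hz

135304.1284 Hz


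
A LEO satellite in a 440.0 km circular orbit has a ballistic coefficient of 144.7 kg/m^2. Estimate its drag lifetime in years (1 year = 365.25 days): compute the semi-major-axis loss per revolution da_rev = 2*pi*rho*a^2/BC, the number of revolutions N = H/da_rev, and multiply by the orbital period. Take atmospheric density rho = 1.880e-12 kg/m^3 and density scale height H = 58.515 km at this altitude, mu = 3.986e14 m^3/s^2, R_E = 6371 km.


a = R_E + alt = 6811.0000 km = 6.811e+06 m
da_rev = 2*pi*rho*a^2/BC = 2*pi*1.880e-12*(6.811e+06)^2/144.7 = 3.786962 m per revolution
N = H/da_rev = 58515.0000 m / 3.786962 m = 15451.6998 revolutions
P = 2*pi*sqrt(a^3/mu) = 5594.0654 s
lifetime = N*P = 15451.6998 * 5594.0654 = 8.643782e+07 s = 1000.4377 days
years = 1000.4377 / 365.25 = 2.7390 years

2.7390 years


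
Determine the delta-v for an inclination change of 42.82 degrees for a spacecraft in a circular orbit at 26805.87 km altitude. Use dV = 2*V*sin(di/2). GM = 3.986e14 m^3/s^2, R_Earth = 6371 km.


r = 33176.8700 km = 3.317687e+07 m
V = sqrt(mu/r) = 3466.1786 m/s
di = 42.82 deg = 0.74735 rad
dV = 2*V*sin(di/2) = 2*3466.1786*sin(0.373675)
dV = 2530.5827 m/s = 2.5306 km/s

2.5306 km/s


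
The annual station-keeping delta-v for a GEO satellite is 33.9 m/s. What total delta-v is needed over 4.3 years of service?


dV = rate * years = 33.9 * 4.3
dV = 145.7700 m/s

145.7700 m/s


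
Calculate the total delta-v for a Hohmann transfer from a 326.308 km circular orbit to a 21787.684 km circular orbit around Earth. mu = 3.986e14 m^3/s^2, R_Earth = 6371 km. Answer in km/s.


r1 = 6697.3080 km = 6.697308e+06 m
r2 = 28158.6840 km = 2.8158684e+07 m
dv1 = sqrt(mu/r1)*(sqrt(2*r2/(r1+r2)) - 1) = 2091.5143 m/s
dv2 = sqrt(mu/r2)*(1 - sqrt(2*r1/(r1+r2))) = 1430.0544 m/s
total dv = |dv1| + |dv2| = 2091.5143 + 1430.0544 = 3521.5687 m/s = 3.5216 km/s

3.5216 km/s


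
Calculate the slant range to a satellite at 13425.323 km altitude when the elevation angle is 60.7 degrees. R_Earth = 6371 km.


h = 13425.323 km, el = 60.7 deg
d = -R_E*sin(el) + sqrt((R_E*sin(el))^2 + 2*R_E*h + h^2)
d = -6371.0000*sin(1.0594) + sqrt((6371.0000*0.8720693)^2 + 2*6371.0000*13425.323 + 13425.323^2)
d = 13993.3019 km

13993.3019 km


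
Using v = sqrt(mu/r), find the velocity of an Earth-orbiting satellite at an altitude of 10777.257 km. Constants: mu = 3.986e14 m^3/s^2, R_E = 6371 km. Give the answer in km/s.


r = R_E + alt = 6371.0 + 10777.257 = 17148.2570 km = 1.7148257e+07 m
v = sqrt(mu/r) = sqrt(3.986e14 / 1.7148257e+07) = 4821.2389 m/s = 4.8212 km/s

4.8212 km/s


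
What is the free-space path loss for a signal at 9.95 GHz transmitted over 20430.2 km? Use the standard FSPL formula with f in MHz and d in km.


f = 9.95 GHz = 9950.0000 MHz
d = 20430.2 km
FSPL = 32.44 + 20*log10(9950.0000) + 20*log10(20430.2)
FSPL = 32.44 + 79.9565 + 86.2055
FSPL = 198.6019 dB

198.6019 dB


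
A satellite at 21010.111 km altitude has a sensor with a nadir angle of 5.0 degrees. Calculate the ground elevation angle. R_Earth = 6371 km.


r = R_E + alt = 27381.1110 km
Law of sines in the satellite / Earth-center / ground-point triangle:
  sin(nadir)/R_E = sin(90 + el)/r  =>  cos(el) = (r/R_E)*sin(nadir)
cos(el) = (27381.1110 / 6371.0000) * sin(5.0 deg) = 0.3745756
el = arccos(0.3745756) = 68.0019 deg
(Earth-central angle = 90 - nadir - el = 16.9981 deg)

68.0019 degrees


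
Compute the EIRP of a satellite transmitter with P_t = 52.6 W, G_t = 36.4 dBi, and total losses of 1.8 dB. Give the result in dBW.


Pt = 52.6 W = 17.2099 dBW
EIRP = Pt_dBW + Gt - losses = 17.2099 + 36.4 - 1.8 = 51.8099 dBW

51.8099 dBW


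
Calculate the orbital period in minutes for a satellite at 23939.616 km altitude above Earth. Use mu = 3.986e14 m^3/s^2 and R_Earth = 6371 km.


r = 30310.6160 km = 3.0310616e+07 m
T = 2*pi*sqrt(r^3/mu) = 2*pi*sqrt(2.7847377e+22 / 3.986e14)
T = 52517.4179 s = 875.2903 min

875.2903 minutes


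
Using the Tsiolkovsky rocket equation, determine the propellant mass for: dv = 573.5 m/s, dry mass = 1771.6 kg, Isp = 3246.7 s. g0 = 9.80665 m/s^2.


ve = Isp * g0 = 3246.7 * 9.80665 = 31839.250555 m/s
mass ratio = exp(dv/ve) = exp(573.5/31839.250555) = 1.01817556
m_prop = m_dry * (mr - 1) = 1771.6 * (1.01817556 - 1)
m_prop = 32.1998 kg

32.1998 kg


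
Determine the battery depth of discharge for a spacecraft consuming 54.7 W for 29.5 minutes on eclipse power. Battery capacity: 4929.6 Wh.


E_used = P * t / 60 = 54.7 * 29.5 / 60 = 26.8942 Wh
DOD = E_used / E_total * 100 = 26.8942 / 4929.6 * 100
DOD = 0.5455649 %

0.5456 %


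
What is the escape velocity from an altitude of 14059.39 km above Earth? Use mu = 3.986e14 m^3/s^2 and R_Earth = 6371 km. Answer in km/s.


r = 6371.0 + 14059.39 = 20430.3900 km = 2.043039e+07 m
v_esc = sqrt(2*mu/r) = sqrt(2*3.986e14 / 2.043039e+07)
v_esc = 6246.6233 m/s = 6.2466 km/s

6.2466 km/s


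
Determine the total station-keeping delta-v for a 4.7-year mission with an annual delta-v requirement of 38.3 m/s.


dV = rate * years = 38.3 * 4.7
dV = 180.0100 m/s

180.0100 m/s


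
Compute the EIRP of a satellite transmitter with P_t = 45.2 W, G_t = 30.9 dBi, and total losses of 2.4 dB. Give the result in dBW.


Pt = 45.2 W = 16.5514 dBW
EIRP = Pt_dBW + Gt - losses = 16.5514 + 30.9 - 2.4 = 45.0514 dBW

45.0514 dBW


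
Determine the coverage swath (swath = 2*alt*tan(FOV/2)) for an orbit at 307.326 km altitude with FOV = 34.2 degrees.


FOV = 34.2 deg = 0.5969026 rad
swath = 2 * alt * tan(FOV/2) = 2 * 307.326 * tan(0.2984513)
swath = 2 * 307.326 * 0.3076402
swath = 189.0916 km

189.0916 km


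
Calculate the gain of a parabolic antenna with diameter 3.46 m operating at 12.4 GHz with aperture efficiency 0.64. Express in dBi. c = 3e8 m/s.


lambda = c/f = 3e8 / 1.24e+10 = 0.02419355 m
G = eta*(pi*D/lambda)^2 = 0.64*(pi*3.46/0.02419355)^2
G = 129191.1541 (linear)
G = 10*log10(129191.1541) = 51.1123 dBi

51.1123 dBi


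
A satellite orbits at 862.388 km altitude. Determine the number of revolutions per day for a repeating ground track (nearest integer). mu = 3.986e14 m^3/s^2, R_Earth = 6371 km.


r = 7.233388e+06 m
T = 2*pi*sqrt(r^3/mu) = 6122.4305 s = 102.0405 min
revs/day = 1440 / 102.0405 = 14.1120
Rounded: 14 revolutions per day

14 revolutions per day


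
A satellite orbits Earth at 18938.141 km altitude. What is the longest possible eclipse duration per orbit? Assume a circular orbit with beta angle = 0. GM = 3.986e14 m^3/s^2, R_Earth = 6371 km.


r = 25309.1410 km
T = 667.8456 min
Eclipse fraction = arcsin(R_E/r)/pi = arcsin(6371.0000/25309.1410)/pi
= arcsin(0.2517272)/pi = 0.08099858
Eclipse duration = 0.08099858 * 667.8456 = 54.0945 min

54.0945 minutes


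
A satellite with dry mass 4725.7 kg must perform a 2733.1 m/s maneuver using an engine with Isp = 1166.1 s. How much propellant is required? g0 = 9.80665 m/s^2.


ve = Isp * g0 = 1166.1 * 9.80665 = 11435.534565 m/s
mass ratio = exp(dv/ve) = exp(2733.1/11435.534565) = 1.26997934
m_prop = m_dry * (mr - 1) = 4725.7 * (1.26997934 - 1)
m_prop = 1275.8414 kg

1275.8414 kg


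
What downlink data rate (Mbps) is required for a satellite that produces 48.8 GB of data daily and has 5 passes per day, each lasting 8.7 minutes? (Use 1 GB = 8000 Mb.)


total contact time = 5 * 8.7 * 60 = 2610.0000 s
data = 48.8 GB = 390400.0000 Mb
rate = 390400.0000 / 2610.0000 = 149.5785 Mbps

149.5785 Mbps


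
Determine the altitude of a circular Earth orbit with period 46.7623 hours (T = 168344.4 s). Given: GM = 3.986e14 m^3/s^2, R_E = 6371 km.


T = 168344.4 s
r = (mu*T^2/(4*pi^2))^(1/3) = (3.986e14 * 168344.4^2 / (4*pi^2))^(1/3)
r = 6.5895886e+07 m = 65895.8860 km
alt = r - R_E = 65895.8860 - 6371 = 59524.8860 km

59524.8860 km


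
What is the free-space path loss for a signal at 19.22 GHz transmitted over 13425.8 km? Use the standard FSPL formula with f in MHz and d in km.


f = 19.22 GHz = 19220.0000 MHz
d = 13425.8 km
FSPL = 32.44 + 20*log10(19220.0000) + 20*log10(13425.8)
FSPL = 32.44 + 85.6751 + 82.5588
FSPL = 200.6739 dB

200.6739 dB


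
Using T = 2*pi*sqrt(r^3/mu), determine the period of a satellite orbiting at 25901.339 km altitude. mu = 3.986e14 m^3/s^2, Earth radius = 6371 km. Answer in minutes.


r = 32272.3390 km = 3.2272339e+07 m
T = 2*pi*sqrt(r^3/mu) = 2*pi*sqrt(3.3611766e+22 / 3.986e14)
T = 57697.4853 s = 961.6248 min

961.6248 minutes


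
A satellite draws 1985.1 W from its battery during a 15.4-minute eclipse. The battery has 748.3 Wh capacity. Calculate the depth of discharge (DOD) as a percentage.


E_used = P * t / 60 = 1985.1 * 15.4 / 60 = 509.5090 Wh
DOD = E_used / E_total * 100 = 509.5090 / 748.3 * 100
DOD = 68.0889 %

68.0889 %


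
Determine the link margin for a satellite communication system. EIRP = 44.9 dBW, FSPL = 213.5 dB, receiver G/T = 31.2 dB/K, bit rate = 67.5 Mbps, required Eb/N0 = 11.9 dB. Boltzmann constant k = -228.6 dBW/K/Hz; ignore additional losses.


C/N0 = EIRP - FSPL + G/T - k = 44.9 - 213.5 + 31.2 - (-228.6)
C/N0 = 91.2000 dB-Hz
R_b = 67.5 Mbps = 6.75e+07 bps -> 10*log10(R_b) = 78.2930 dB-Hz
Eb/N0 = C/N0 - 10*log10(R_b) = 91.2000 - 78.2930 = 12.9070 dB
Margin = Eb/N0 - Eb/N0_req = 12.9070 - 11.9 = 1.0070 dB (link closes)

1.0070 dB


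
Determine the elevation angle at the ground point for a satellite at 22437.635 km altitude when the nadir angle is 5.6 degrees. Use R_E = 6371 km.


r = R_E + alt = 28808.6350 km
Law of sines in the satellite / Earth-center / ground-point triangle:
  sin(nadir)/R_E = sin(90 + el)/r  =>  cos(el) = (r/R_E)*sin(nadir)
cos(el) = (28808.6350 / 6371.0000) * sin(5.6 deg) = 0.4412541
el = arccos(0.4412541) = 63.8161 deg
(Earth-central angle = 90 - nadir - el = 20.5839 deg)

63.8161 degrees


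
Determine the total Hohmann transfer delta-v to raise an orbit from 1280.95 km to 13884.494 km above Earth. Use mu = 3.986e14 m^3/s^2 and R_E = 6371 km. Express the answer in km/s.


r1 = 7651.9500 km = 7.65195e+06 m
r2 = 20255.4940 km = 2.0255494e+07 m
dv1 = sqrt(mu/r1)*(sqrt(2*r2/(r1+r2)) - 1) = 1478.3585 m/s
dv2 = sqrt(mu/r2)*(1 - sqrt(2*r1/(r1+r2))) = 1151.0363 m/s
total dv = |dv1| + |dv2| = 1478.3585 + 1151.0363 = 2629.3948 m/s = 2.6294 km/s

2.6294 km/s


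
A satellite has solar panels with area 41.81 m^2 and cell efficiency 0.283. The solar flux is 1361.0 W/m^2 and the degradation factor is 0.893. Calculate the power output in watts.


P = area * eta * S * degradation
P = 41.81 * 0.283 * 1361.0 * 0.893
P = 14380.5729 W

14380.5729 W


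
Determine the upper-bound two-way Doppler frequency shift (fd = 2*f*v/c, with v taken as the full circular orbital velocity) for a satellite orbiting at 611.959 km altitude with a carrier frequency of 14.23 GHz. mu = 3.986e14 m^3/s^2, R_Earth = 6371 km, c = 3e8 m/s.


r = 6.982959e+06 m
v = sqrt(mu/r) = 7555.2511 m/s (worst-case radial velocity)
f = 14.23 GHz = 1.423e+10 Hz
fd = 2*f*v/c = 2*1.423e+10*7555.2511/3.0e+08
fd = 716741.4850 Hz

716741.4850 Hz


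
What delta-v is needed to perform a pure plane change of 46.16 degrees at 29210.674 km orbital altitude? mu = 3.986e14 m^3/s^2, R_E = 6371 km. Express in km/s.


r = 35581.6740 km = 3.5581674e+07 m
V = sqrt(mu/r) = 3346.9980 m/s
di = 46.16 deg = 0.805644 rad
dV = 2*V*sin(di/2) = 2*3346.9980*sin(0.402822)
dV = 2624.1537 m/s = 2.6242 km/s

2.6242 km/s


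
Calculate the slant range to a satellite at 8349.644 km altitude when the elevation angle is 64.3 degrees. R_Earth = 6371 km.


h = 8349.644 km, el = 64.3 deg
d = -R_E*sin(el) + sqrt((R_E*sin(el))^2 + 2*R_E*h + h^2)
d = -6371.0000*sin(1.1222) + sqrt((6371.0000*0.901077)^2 + 2*6371.0000*8349.644 + 8349.644^2)
d = 8718.2861 km

8718.2861 km


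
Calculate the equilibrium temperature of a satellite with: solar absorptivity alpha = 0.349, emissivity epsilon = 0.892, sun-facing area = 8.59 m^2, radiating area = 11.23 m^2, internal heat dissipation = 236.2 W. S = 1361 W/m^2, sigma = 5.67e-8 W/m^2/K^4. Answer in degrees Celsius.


Numerator = alpha*S*A_sun + Q_int = 0.349*1361*8.59 + 236.2 = 4316.3555 W
Denominator = eps*sigma*A_rad = 0.892*5.67e-8*11.23 = 5.6797297e-07 W/K^4
T^4 = 7.5995791e+09 K^4
T = 295.2551 K = 22.1051 C

22.1051 degrees Celsius


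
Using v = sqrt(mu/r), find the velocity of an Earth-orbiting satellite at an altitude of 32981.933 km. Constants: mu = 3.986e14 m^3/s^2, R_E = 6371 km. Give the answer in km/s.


r = R_E + alt = 6371.0 + 32981.933 = 39352.9330 km = 3.9352933e+07 m
v = sqrt(mu/r) = sqrt(3.986e14 / 3.9352933e+07) = 3182.5856 m/s = 3.1826 km/s

3.1826 km/s


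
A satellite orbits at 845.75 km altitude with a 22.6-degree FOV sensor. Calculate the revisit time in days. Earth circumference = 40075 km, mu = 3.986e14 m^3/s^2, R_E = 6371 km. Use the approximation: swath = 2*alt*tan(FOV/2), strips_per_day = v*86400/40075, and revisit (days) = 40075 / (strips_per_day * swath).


swath = 2*845.75*tan(0.1972222) = 337.9951 km
v = sqrt(mu/r) = 7431.8651 m/s = 7.4319 km/s
strips/day = v*86400/40075 = 7.4319*86400/40075 = 16.0228
coverage/day = strips * swath = 16.0228 * 337.9951 = 5415.6223 km
revisit = 40075 / 5415.6223 = 7.3999 days

7.3999 days


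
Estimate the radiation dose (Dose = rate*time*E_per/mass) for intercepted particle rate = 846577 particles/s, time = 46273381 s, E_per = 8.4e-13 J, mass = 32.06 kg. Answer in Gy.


Total energy deposited = rate * time * E_per
  = 846577 * 46273381 * 8.4e-13 = 32.9061 J
Dose = E_total / mass = 32.9061 / 32.06
Dose = 1.0264 Gy

1.0264 Gy


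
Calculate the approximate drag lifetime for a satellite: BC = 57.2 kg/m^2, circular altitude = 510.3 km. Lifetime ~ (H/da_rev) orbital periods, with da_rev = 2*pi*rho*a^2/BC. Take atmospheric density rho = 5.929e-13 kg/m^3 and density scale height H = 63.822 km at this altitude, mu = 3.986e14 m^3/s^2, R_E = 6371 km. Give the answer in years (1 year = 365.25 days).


a = R_E + alt = 6881.3000 km = 6.8813e+06 m
da_rev = 2*pi*rho*a^2/BC = 2*pi*5.929e-13*(6.8813e+06)^2/57.2 = 3.083943 m per revolution
N = H/da_rev = 63822.0000 m / 3.083943 m = 20694.9383 revolutions
P = 2*pi*sqrt(a^3/mu) = 5680.8976 s
lifetime = N*P = 20694.9383 * 5680.8976 = 1.1756582e+08 s = 1360.7156 days
years = 1360.7156 / 365.25 = 3.7254 years

3.7254 years


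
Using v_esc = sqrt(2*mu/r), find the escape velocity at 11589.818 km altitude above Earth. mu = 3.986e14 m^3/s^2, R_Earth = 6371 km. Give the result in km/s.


r = 6371.0 + 11589.818 = 17960.8180 km = 1.7960818e+07 m
v_esc = sqrt(2*mu/r) = sqrt(2*3.986e14 / 1.7960818e+07)
v_esc = 6662.2448 m/s = 6.6622 km/s

6.6622 km/s


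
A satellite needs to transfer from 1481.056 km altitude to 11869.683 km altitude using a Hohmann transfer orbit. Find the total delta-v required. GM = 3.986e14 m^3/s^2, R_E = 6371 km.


r1 = 7852.0560 km = 7.852056e+06 m
r2 = 18240.6830 km = 1.8240683e+07 m
dv1 = sqrt(mu/r1)*(sqrt(2*r2/(r1+r2)) - 1) = 1299.7953 m/s
dv2 = sqrt(mu/r2)*(1 - sqrt(2*r1/(r1+r2))) = 1048.0785 m/s
total dv = |dv1| + |dv2| = 1299.7953 + 1048.0785 = 2347.8738 m/s = 2.3479 km/s

2.3479 km/s


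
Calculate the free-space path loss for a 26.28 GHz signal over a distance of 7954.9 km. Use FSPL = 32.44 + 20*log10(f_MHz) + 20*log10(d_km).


f = 26.28 GHz = 26280.0000 MHz
d = 7954.9 km
FSPL = 32.44 + 20*log10(26280.0000) + 20*log10(7954.9)
FSPL = 32.44 + 88.3925 + 78.0127
FSPL = 198.8452 dB

198.8452 dB


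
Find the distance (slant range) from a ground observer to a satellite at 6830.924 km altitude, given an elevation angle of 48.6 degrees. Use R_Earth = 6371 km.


h = 6830.924 km, el = 48.6 deg
d = -R_E*sin(el) + sqrt((R_E*sin(el))^2 + 2*R_E*h + h^2)
d = -6371.0000*sin(0.84823) + sqrt((6371.0000*0.7501111)^2 + 2*6371.0000*6830.924 + 6830.924^2)
d = 7732.6207 km

7732.6207 km


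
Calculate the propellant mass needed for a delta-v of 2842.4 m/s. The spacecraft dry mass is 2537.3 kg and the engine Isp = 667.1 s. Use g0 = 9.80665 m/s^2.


ve = Isp * g0 = 667.1 * 9.80665 = 6542.016215 m/s
mass ratio = exp(dv/ve) = exp(2842.4/6542.016215) = 1.54416574
m_prop = m_dry * (mr - 1) = 2537.3 * (1.54416574 - 1)
m_prop = 1380.7117 kg

1380.7117 kg


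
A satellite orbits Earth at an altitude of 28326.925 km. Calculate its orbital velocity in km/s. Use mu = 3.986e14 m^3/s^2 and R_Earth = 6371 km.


r = R_E + alt = 6371.0 + 28326.925 = 34697.9250 km = 3.4697925e+07 m
v = sqrt(mu/r) = sqrt(3.986e14 / 3.4697925e+07) = 3389.3537 m/s = 3.3894 km/s

3.3894 km/s


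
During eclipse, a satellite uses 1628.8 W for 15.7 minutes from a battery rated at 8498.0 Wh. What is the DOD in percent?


E_used = P * t / 60 = 1628.8 * 15.7 / 60 = 426.2027 Wh
DOD = E_used / E_total * 100 = 426.2027 / 8498.0 * 100
DOD = 5.0153 %

5.0153 %


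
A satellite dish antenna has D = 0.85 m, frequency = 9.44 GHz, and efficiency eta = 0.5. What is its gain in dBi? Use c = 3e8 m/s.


lambda = c/f = 3e8 / 9.44e+09 = 0.03177966 m
G = eta*(pi*D/lambda)^2 = 0.5*(pi*0.85/0.03177966)^2
G = 3530.2794 (linear)
G = 10*log10(3530.2794) = 35.4781 dBi

35.4781 dBi


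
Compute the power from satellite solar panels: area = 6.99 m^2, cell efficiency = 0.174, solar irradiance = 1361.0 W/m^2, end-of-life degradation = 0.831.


P = area * eta * S * degradation
P = 6.99 * 0.174 * 1361.0 * 0.831
P = 1375.5791 W

1375.5791 W


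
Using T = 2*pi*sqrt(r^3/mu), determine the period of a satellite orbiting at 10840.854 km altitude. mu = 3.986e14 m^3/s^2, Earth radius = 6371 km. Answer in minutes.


r = 17211.8540 km = 1.7211854e+07 m
T = 2*pi*sqrt(r^3/mu) = 2*pi*sqrt(5.0989759e+21 / 3.986e14)
T = 22472.5679 s = 374.5428 min

374.5428 minutes


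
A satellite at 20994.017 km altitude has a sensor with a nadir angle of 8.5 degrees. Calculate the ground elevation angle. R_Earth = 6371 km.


r = R_E + alt = 27365.0170 km
Law of sines in the satellite / Earth-center / ground-point triangle:
  sin(nadir)/R_E = sin(90 + el)/r  =>  cos(el) = (r/R_E)*sin(nadir)
cos(el) = (27365.0170 / 6371.0000) * sin(8.5 deg) = 0.6348779
el = arccos(0.6348779) = 50.5891 deg
(Earth-central angle = 90 - nadir - el = 30.9109 deg)

50.5891 degrees


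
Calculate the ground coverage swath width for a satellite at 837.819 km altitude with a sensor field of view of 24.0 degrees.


FOV = 24.0 deg = 0.418879 rad
swath = 2 * alt * tan(FOV/2) = 2 * 837.819 * tan(0.2094395)
swath = 2 * 837.819 * 0.2125566
swath = 356.1679 km

356.1679 km


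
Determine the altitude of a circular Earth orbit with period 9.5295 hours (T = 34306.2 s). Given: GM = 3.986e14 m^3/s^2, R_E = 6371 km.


T = 34306.2 s
r = (mu*T^2/(4*pi^2))^(1/3) = (3.986e14 * 34306.2^2 / (4*pi^2))^(1/3)
r = 2.2819577e+07 m = 22819.5773 km
alt = r - R_E = 22819.5773 - 6371 = 16448.5773 km

16448.5773 km


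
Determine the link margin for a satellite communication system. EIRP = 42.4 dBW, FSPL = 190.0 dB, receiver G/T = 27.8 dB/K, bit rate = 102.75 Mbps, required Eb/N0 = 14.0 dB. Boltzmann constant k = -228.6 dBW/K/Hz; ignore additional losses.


C/N0 = EIRP - FSPL + G/T - k = 42.4 - 190.0 + 27.8 - (-228.6)
C/N0 = 108.8000 dB-Hz
R_b = 102.75 Mbps = 1.0275e+08 bps -> 10*log10(R_b) = 80.1178 dB-Hz
Eb/N0 = C/N0 - 10*log10(R_b) = 108.8000 - 80.1178 = 28.6822 dB
Margin = Eb/N0 - Eb/N0_req = 28.6822 - 14.0 = 14.6822 dB (link closes)

14.6822 dB


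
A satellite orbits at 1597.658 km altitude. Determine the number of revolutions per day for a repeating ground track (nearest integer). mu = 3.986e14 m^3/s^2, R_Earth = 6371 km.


r = 7.968658e+06 m
T = 2*pi*sqrt(r^3/mu) = 7079.2786 s = 117.9880 min
revs/day = 1440 / 117.9880 = 12.2046
Rounded: 12 revolutions per day

12 revolutions per day


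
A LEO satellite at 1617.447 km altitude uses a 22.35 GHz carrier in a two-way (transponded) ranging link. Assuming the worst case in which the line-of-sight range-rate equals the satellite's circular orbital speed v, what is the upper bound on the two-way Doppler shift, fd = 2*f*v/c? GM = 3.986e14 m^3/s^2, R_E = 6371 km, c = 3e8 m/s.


r = 7.988447e+06 m
v = sqrt(mu/r) = 7063.7849 m/s (worst-case radial velocity)
f = 22.35 GHz = 2.235e+10 Hz
fd = 2*f*v/c = 2*2.235e+10*7063.7849/3.0e+08
fd = 1.052504e+06 Hz

1.0525e+06 Hz


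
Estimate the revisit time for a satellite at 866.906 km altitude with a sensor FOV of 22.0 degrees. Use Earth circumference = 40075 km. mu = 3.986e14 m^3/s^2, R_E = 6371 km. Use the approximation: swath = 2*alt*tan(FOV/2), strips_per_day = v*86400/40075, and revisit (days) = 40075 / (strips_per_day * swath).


swath = 2*866.906*tan(0.1919862) = 337.0189 km
v = sqrt(mu/r) = 7420.9957 m/s = 7.4210 km/s
strips/day = v*86400/40075 = 7.4210*86400/40075 = 15.9994
coverage/day = strips * swath = 15.9994 * 337.0189 = 5392.0842 km
revisit = 40075 / 5392.0842 = 7.4322 days

7.4322 days


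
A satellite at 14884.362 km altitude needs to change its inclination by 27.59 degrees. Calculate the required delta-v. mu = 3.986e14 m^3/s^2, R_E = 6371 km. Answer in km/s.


r = 21255.3620 km = 2.1255362e+07 m
V = sqrt(mu/r) = 4330.4636 m/s
di = 27.59 deg = 0.4815363 rad
dV = 2*V*sin(di/2) = 2*4330.4636*sin(0.2407682)
dV = 2065.1869 m/s = 2.0652 km/s

2.0652 km/s
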